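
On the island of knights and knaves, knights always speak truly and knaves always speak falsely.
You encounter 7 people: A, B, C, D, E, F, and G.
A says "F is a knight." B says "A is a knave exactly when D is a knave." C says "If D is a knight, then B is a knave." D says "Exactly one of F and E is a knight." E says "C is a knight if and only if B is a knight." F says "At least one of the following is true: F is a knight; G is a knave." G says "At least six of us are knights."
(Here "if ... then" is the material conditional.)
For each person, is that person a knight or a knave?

A is a knight, B is a knight, C is a knave, D is a knight, E is a knave, F is a knight, and G is a knave.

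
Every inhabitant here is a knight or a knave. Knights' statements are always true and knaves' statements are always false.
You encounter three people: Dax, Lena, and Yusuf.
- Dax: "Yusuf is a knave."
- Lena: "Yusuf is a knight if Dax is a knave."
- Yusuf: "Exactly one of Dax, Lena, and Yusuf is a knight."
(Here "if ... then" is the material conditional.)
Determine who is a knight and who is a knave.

Dax is a knight, Lena is a knight, and Yusuf is a knave.

Suppose Dax is a knave. Then Dax's statement "Yusuf is a knave" would have to be false. Checking the 4 ways to assign the others, none is consistent with every speaker.
(For instance, with Lena=knight, Yusuf=knave, Dax's claim "Yusuf is a knave" comes out true where it would need to be false.)
So Dax must be a knight, making "Yusuf is a knave" true. Taking Dax=knight, Lena=knight, Yusuf=knave, each remaining statement checks out:
  Lena (knight): "Yusuf is a knight if Dax is a knave" — true. ✓
  Yusuf (knave): "exactly one of Dax, Lena, and Yusuf is a knight" — false. ✓
This is the unique consistent assignment.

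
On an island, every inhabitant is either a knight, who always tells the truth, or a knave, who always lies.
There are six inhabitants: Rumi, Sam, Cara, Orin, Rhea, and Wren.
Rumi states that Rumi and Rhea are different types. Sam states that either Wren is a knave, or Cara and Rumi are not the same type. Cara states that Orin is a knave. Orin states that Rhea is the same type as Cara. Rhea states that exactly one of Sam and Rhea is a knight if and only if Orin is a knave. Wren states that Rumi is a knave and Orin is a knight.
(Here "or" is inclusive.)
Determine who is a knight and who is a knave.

Rumi is a knight; "Rumi and Rhea are different types" is true, as required.
Sam is a knight, and the claim "either Wren is a knave, or Cara and Rumi are not the same type" is indeed true.
As a knave, Cara's statement "Orin is a knave" should be False; it is.
As a knight, Orin's statement "Rhea is the same type as Cara" should be true; it is.
As a knave, Rhea's statement "exactly one of Sam and Rhea is a knight if and only if Orin is a knave" should be False; it is.
Wren (knave): "Rumi is a knave and Orin is a knight" — False. ✓

Rumi is a knight, Sam is a knight, Cara is a knave, Orin is a knight, Rhea is a knave, and Wren is a knave.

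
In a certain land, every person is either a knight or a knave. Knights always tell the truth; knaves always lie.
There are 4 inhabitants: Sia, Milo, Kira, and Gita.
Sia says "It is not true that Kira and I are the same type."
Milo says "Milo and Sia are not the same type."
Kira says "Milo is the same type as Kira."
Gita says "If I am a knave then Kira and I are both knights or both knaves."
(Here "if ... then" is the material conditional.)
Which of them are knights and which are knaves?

Sia is a knave, Milo is a knight, Kira is a knave, and Gita is a knight.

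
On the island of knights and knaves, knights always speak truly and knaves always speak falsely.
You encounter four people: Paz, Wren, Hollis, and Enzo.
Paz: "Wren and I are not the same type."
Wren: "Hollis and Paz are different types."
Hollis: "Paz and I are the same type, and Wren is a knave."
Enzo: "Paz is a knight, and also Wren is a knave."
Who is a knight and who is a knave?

Paz is a knight, Wren is a knave, Hollis is a knight, and Enzo is a knight.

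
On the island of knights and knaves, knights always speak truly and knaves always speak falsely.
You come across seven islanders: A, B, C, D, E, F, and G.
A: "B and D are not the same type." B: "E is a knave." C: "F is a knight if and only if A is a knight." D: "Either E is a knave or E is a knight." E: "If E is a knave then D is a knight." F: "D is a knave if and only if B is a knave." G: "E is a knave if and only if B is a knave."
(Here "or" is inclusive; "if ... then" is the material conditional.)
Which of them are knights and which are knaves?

A is a knight, B is a knave, C is a knave, D is a knight, E is a knight, F is a knave, and G is a knave.

A (knight): "B and D are not the same type" — true. ✓
B is a knave; "E is a knave" is False, as required.
C is a knave, and the claim "F is a knight if and only if A is a knight" is indeed False.
D is a knight; "either E is a knave or E is a knight" is true, as required.
E is a knight; "if E is a knave then D is a knight" is true, as required.
As a knave, F's statement "D is a knave if and only if B is a knave" should be False; it is.
Since G is a knave, "E is a knave if and only if B is a knave" needs to be False, which holds.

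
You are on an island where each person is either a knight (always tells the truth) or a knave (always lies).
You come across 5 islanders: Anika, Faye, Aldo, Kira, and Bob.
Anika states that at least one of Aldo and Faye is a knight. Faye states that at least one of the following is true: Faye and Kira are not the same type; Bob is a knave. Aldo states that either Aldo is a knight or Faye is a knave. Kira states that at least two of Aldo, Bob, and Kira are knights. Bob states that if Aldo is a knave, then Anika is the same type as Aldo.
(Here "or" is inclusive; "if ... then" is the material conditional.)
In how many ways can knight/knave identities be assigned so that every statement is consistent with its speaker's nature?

Consistent assignments:
  Anika=knight, Faye=knight, Aldo=knave, Kira=knave, Bob=knave

1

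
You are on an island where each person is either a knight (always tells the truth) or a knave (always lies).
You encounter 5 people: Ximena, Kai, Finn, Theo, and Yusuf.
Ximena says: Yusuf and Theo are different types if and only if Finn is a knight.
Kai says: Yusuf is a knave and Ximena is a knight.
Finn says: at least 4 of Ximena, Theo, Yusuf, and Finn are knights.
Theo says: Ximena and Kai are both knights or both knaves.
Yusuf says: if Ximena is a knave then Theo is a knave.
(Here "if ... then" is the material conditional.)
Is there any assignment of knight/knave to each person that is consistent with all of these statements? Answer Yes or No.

Yes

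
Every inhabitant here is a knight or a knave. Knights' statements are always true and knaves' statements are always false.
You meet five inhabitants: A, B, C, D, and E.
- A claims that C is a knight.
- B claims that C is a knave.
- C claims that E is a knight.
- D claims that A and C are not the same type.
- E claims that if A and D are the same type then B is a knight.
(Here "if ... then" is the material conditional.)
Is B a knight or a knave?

B is a knave.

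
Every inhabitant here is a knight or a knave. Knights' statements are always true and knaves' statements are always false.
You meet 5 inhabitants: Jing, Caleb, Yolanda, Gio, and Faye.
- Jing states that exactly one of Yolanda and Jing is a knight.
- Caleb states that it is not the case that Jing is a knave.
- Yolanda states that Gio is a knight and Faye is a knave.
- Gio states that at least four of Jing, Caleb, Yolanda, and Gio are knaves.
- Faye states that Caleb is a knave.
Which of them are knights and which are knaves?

Jing is a knight, Caleb is a knight, Yolanda is a knave, Gio is a knave, and Faye is a knave.

As a knight, Jing's statement "exactly one of Yolanda and Jing is a knight" should be True; it is.
Caleb (knight): "it is not the case that Jing is a knave" — True. ✓
Yolanda is a knave, so "Gio is a knight and Faye is a knave" must be false — and it is.
Gio is a knave, so "at least four of Jing, Caleb, Yolanda, and Gio are knaves" must be false — and it is.
Faye is a knave, and the claim "Caleb is a knave" is indeed false.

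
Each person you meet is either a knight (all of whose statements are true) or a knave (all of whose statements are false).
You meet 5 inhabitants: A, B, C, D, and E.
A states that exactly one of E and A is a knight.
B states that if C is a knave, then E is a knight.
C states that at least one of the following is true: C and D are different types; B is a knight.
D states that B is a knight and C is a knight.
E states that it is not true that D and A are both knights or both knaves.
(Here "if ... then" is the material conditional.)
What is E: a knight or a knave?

E is a knave.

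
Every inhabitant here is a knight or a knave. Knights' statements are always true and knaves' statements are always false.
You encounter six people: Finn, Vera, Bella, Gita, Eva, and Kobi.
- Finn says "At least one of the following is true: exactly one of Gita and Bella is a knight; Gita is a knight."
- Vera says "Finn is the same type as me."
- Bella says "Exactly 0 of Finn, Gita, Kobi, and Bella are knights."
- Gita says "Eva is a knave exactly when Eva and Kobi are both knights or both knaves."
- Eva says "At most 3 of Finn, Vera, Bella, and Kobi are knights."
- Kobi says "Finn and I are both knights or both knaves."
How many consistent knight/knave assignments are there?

2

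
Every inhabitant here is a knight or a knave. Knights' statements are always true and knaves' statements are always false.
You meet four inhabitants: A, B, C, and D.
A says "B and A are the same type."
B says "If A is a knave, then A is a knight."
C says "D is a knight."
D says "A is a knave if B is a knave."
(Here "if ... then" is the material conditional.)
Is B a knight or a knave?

B is a knight.

Consistent assignments: {A=knight, B=knight, C=knight, D=knight}
In every consistent assignment, B is a knight.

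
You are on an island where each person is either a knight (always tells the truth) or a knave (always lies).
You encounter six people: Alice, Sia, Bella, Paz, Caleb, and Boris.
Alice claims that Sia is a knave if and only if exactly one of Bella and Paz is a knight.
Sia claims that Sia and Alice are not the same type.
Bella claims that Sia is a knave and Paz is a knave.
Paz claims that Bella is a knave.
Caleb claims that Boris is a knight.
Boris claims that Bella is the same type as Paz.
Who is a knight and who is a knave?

Alice is a knave, Sia is a knight, Bella is a knave, Paz is a knight, Caleb is a knave, and Boris is a knave.

Alice is a knave, and the claim "Sia is a knave if and only if exactly one of Bella and Paz is a knight" is indeed False.
Sia (knight): "Sia and Alice are not the same type" — True. ✓
Bella is a knave, so "Sia is a knave and Paz is a knave" must be False — and it is.
As a knight, Paz's statement "Bella is a knave" should be True; it is.
Caleb is a knave, and the claim "Boris is a knight" is indeed False.
Since Boris is a knave, "Bella is the same type as Paz" needs to be False, which holds.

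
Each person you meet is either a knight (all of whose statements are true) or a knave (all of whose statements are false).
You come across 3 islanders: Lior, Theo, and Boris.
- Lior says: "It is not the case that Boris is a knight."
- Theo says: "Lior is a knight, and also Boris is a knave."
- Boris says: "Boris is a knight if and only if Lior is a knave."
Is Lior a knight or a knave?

Lior is a knave.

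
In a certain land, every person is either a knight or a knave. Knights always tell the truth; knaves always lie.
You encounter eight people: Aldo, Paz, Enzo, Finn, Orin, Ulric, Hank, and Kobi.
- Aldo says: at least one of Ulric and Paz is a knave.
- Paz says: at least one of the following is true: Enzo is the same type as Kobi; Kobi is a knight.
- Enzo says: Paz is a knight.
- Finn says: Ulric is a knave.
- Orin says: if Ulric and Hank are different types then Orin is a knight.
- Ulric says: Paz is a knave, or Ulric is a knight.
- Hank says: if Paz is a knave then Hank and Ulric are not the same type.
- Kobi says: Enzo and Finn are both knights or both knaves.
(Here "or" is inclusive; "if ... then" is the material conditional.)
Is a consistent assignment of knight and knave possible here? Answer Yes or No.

One consistent assignment: Aldo=knight, Paz=knight, Enzo=knight, Finn=knight, Orin=knight, Ulric=knave, Hank=knight, Kobi=knight.

Yes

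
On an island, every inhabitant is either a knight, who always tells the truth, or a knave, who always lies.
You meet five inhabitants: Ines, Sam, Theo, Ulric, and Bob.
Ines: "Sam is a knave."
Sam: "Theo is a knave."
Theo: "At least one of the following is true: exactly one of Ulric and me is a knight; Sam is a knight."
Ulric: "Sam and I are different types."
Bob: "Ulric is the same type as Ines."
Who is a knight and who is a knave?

Suppose Ines is a knave. Then Ines's statement "Sam is a knave" would have to be false. Checking the 16 ways to assign the others, none is consistent with every speaker.
(For instance, with Sam=knave, Theo=knight, Ulric=knave, Bob=knave, Ines's claim "Sam is a knave" comes out true where it would need to be false.)
So Ines must be a knight, making "Sam is a knave" true. Taking Ines=knight, Sam=knave, Theo=knight, Ulric=knave, Bob=knave, each remaining statement checks out:
  Sam (knave): "Theo is a knave" — false. ✓
  Theo (knight): "at least one of the following is true: exactly one of Ulric and me is a knight; Sam is a knight" — true. ✓
  Ulric (knave): "Sam and I are different types" — false. ✓
  Bob (knave): "Ulric is the same type as Ines" — false. ✓
This is the unique consistent assignment.

Knights: Ines and Theo. Knaves: Sam, Ulric, and Bob.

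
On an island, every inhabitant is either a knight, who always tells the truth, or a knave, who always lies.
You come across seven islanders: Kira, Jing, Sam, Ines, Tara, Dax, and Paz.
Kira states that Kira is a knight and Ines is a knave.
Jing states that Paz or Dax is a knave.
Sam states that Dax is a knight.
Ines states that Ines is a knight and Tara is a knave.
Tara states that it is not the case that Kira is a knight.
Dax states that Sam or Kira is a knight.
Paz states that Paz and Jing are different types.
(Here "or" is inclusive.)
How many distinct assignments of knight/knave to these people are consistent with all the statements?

2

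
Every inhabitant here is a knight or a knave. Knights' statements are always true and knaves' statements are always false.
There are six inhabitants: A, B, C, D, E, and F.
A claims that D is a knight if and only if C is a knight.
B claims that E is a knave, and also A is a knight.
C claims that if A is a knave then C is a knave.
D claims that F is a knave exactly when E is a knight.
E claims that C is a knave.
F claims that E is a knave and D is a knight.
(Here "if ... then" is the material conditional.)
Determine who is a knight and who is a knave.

Knights: A, B, C, D, and F. Knaves: E.

A is a knight; "D is a knight if and only if C is a knight" is True, as required.
B is a knight; "E is a knave, and also A is a knight" is True, as required.
C (knight): "if A is a knave then C is a knave" — True. ✓
D is a knight, so "F is a knave exactly when E is a knight" must be True — and it is.
Since E is a knave, "C is a knave" needs to be false, which holds.
F is a knight, so "E is a knave and D is a knight" must be True — and it is.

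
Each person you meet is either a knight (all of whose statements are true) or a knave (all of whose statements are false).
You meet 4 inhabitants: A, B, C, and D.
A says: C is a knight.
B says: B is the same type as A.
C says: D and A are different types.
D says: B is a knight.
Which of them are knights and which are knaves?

Knights: A and C. Knaves: B and D.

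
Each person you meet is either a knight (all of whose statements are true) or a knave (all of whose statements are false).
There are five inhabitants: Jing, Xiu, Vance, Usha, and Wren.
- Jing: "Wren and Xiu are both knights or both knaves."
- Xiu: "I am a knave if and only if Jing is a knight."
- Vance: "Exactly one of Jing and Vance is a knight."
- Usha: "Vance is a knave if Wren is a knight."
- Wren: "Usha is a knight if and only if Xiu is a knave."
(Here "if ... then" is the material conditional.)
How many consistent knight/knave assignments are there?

3

Consistent assignments:
  Jing=knave, Xiu=knight, Vance=knight, Usha=knight, Wren=knave
  Jing=knave, Xiu=knight, Vance=knave, Usha=knight, Wren=knave
  Jing=knave, Xiu=knave, Vance=knave, Usha=knight, Wren=knight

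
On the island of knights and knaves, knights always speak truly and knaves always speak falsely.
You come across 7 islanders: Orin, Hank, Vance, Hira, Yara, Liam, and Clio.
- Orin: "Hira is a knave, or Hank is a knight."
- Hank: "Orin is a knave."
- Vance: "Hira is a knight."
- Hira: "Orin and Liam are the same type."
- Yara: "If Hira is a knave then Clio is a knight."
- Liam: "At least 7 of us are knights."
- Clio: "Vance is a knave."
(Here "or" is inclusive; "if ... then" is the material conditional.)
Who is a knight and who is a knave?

Knights: Orin, Yara, and Clio. Knaves: Hank, Vance, Hira, and Liam.

Orin is a knight, and the claim "Hira is a knave, or Hank is a knight" is indeed True.
Since Hank is a knave, "Orin is a knave" needs to be false, which holds.
Since Vance is a knave, "Hira is a knight" needs to be false, which holds.
Hira is a knave, and the claim "Orin and Liam are the same type" is indeed false.
As a knight, Yara's statement "if Hira is a knave then Clio is a knight" should be True; it is.
Liam (knave): "at least 7 of us are knights" — false. ✓
As a knight, Clio's statement "Vance is a knave" should be True; it is.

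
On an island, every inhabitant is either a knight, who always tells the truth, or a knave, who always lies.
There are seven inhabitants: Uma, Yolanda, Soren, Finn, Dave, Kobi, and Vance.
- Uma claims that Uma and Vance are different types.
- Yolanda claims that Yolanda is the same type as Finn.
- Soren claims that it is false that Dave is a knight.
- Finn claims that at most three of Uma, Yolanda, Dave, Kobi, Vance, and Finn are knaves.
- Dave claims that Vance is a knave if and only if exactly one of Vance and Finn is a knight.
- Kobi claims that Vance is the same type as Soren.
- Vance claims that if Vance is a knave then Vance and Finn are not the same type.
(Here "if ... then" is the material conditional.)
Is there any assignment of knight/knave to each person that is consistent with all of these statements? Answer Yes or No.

Checking all 128 assignments, each has at least one speaker whose statement's truth value contradicts their type.

No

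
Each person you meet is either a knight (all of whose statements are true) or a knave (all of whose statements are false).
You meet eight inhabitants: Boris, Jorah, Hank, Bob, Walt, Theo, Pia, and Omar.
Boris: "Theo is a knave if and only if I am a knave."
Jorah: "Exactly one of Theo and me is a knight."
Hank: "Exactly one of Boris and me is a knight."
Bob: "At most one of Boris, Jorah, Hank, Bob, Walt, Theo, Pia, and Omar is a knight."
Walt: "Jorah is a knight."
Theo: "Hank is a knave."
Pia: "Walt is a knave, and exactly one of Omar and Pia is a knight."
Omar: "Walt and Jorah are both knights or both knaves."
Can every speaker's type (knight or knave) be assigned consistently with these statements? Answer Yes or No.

No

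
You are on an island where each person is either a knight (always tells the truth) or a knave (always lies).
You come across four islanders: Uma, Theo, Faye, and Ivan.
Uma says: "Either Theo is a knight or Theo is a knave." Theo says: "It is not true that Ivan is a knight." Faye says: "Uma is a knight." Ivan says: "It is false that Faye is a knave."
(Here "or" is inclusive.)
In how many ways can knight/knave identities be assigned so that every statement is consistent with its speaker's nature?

1

Consistent assignments:
  Uma=knight, Theo=knave, Faye=knight, Ivan=knight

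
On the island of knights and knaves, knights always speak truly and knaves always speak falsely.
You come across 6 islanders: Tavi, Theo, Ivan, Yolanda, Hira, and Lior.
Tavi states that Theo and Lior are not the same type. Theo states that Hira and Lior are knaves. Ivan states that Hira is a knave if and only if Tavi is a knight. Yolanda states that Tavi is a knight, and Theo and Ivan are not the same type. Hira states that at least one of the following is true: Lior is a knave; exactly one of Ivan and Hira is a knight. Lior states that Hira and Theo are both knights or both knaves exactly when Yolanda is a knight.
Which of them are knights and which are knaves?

Tavi is a knight, Theo is a knave, Ivan is a knave, Yolanda is a knave, Hira is a knight, and Lior is a knight.

Tavi is a knight; "Theo and Lior are not the same type" is true, as required.
As a knave, Theo's statement "Hira and Lior are knaves" should be false; it is.
Ivan (knave): "Hira is a knave if and only if Tavi is a knight" — false. ✓
Yolanda is a knave; "Tavi is a knight, and Theo and Ivan are not the same type" is false, as required.
Hira is a knight, and the claim "at least one of the following is true: Lior is a knave; exactly one of Ivan and Hira is a knight" is indeed true.
Lior is a knight; "Hira and Theo are both knights or both knaves exactly when Yolanda is a knight" is true, as required.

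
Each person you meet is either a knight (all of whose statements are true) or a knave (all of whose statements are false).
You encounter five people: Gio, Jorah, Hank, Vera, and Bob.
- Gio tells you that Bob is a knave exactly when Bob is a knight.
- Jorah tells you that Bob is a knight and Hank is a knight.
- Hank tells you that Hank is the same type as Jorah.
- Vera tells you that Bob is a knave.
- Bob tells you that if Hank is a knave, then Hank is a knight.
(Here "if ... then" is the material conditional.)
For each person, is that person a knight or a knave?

Knights: Jorah, Hank, and Bob. Knaves: Gio and Vera.

Gio is a knave, and the claim "Bob is a knave exactly when Bob is a knight" is indeed False.
Since Jorah is a knight, "Bob is a knight and Hank is a knight" needs to be true, which holds.
Hank (knight): "Hank is the same type as Jorah" — true. ✓
Vera (knave): "Bob is a knave" — False. ✓
Bob is a knight, and the claim "if Hank is a knave, then Hank is a knight" is indeed true.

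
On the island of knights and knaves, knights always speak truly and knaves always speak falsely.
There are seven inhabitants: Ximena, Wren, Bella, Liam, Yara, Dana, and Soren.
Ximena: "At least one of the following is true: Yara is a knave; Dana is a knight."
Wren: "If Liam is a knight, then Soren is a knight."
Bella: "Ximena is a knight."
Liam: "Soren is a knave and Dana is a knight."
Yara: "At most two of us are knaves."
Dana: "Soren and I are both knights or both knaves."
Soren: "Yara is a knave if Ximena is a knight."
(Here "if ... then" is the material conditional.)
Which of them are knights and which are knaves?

Ximena is a knight; "at least one of the following is true: Yara is a knave; Dana is a knight" is True, as required.
Since Wren is a knight, "if Liam is a knight, then Soren is a knight" needs to be True, which holds.
As a knight, Bella's statement "Ximena is a knight" should be True; it is.
Liam is a knave, and the claim "Soren is a knave and Dana is a knight" is indeed False.
As a knave, Yara's statement "at most two of us are knaves" should be False; it is.
As a knave, Dana's statement "Soren and I are both knights or both knaves" should be False; it is.
Soren is a knight, so "Yara is a knave if Ximena is a knight" must be True — and it is.

Knights: Ximena, Wren, Bella, and Soren. Knaves: Liam, Yara, and Dana.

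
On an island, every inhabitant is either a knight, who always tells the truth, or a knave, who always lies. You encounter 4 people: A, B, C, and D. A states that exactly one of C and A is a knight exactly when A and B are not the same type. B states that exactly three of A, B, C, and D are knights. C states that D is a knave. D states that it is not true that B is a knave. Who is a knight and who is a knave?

A is a knave, B is a knave, C is a knight, and D is a knave.

Suppose A is a knight. Then A's statement "exactly one of C and A is a knight exactly when A and B are not the same type" would have to be true. Checking the 8 ways to assign the others, none is consistent with every speaker.
(For instance, with B=knave, C=knight, D=knave, A's claim "exactly one of C and A is a knight exactly when A and B are not the same type" comes out false where it would need to be true.)
So A must be a knave, making "exactly one of C and A is a knight exactly when A and B are not the same type" false. Taking A=knave, B=knave, C=knight, D=knave, each remaining statement checks out:
  B (knave): "exactly three of A, B, C, and D are knights" — false. ✓
  C (knight): "D is a knave" — true. ✓
  D (knave): "it is not true that B is a knave" — false. ✓
This is the unique consistent assignment.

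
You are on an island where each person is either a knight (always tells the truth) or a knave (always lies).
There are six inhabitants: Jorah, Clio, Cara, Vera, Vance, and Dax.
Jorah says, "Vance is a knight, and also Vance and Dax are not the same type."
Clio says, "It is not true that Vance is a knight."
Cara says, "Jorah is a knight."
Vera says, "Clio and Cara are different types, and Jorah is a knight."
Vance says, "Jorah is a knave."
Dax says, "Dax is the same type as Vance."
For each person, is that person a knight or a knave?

Jorah is a knave, Clio is a knave, Cara is a knave, Vera is a knave, Vance is a knight, and Dax is a knight.

Since Jorah is a knave, "Vance is a knight, and also Vance and Dax are not the same type" needs to be false, which holds.
Since Clio is a knave, "it is not true that Vance is a knight" needs to be false, which holds.
As a knave, Cara's statement "Jorah is a knight" should be false; it is.
Vera is a knave, and the claim "Clio and Cara are different types, and Jorah is a knight" is indeed false.
As a knight, Vance's statement "Jorah is a knave" should be true; it is.
Dax is a knight, so "Dax is the same type as Vance" must be true — and it is.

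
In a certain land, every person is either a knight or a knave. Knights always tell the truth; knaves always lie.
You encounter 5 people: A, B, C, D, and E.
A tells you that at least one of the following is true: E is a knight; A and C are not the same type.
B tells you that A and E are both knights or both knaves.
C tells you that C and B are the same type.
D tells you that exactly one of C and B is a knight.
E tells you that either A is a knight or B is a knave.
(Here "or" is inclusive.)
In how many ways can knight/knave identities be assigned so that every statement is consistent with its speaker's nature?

3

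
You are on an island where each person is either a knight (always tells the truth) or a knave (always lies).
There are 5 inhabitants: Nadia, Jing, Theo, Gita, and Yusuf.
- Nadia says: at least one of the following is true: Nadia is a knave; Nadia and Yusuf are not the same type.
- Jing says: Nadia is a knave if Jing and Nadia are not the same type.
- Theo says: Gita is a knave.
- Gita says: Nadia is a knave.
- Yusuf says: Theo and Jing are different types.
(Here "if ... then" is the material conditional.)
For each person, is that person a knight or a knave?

Nadia is a knight, Jing is a knight, Theo is a knight, Gita is a knave, and Yusuf is a knave.

As a knight, Nadia's statement "at least one of the following is true: Nadia is a knave; Nadia and Yusuf are not the same type" should be True; it is.
Jing is a knight; "Nadia is a knave if Jing and Nadia are not the same type" is True, as required.
As a knight, Theo's statement "Gita is a knave" should be True; it is.
Gita is a knave, and the claim "Nadia is a knave" is indeed False.
Yusuf is a knave, and the claim "Theo and Jing are different types" is indeed False.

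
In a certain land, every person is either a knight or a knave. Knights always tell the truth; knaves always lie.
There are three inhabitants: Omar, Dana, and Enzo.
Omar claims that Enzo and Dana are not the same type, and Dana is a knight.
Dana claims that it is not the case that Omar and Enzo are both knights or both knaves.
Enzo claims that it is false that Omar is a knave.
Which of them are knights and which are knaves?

Omar (knave): "Enzo and Dana are not the same type, and Dana is a knight" — False. ✓
Dana is a knave; "it is not the case that Omar and Enzo are both knights or both knaves" is False, as required.
Enzo is a knave; "it is false that Omar is a knave" is False, as required.

Knights: none. Knaves: Omar, Dana, and Enzo.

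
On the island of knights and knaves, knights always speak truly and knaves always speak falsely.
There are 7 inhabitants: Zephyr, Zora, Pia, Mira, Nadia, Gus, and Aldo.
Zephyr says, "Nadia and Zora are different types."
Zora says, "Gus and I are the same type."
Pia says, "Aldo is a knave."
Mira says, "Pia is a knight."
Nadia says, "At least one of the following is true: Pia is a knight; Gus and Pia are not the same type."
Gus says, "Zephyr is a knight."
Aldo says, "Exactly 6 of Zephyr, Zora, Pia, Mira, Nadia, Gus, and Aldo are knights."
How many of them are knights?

5

The unique consistent assignment is Zephyr=knight, Zora=knave, Pia=knight, Mira=knight, Nadia=knight, Gus=knight, Aldo=knave.
That has 5 knights.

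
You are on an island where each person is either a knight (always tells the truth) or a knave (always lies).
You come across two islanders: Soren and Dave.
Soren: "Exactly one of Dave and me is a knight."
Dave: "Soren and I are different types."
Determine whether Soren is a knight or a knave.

Soren is a knave.

Consistent assignments: {Soren=knave, Dave=knave}
In every consistent assignment, Soren is a knave.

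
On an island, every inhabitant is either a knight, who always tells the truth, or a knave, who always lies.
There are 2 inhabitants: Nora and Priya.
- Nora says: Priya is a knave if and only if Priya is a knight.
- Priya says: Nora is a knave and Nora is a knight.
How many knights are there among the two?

The unique consistent assignment is Nora=knave, Priya=knave.
That has 0 knights.

0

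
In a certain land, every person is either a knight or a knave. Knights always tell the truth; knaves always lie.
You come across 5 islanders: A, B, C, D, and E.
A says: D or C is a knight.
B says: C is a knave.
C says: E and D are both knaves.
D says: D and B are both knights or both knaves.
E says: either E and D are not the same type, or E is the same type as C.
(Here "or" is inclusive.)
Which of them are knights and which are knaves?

A is a knave, B is a knight, C is a knave, D is a knave, and E is a knight.

As a knave, A's statement "D or C is a knight" should be false; it is.
As a knight, B's statement "C is a knave" should be True; it is.
As a knave, C's statement "E and D are both knaves" should be false; it is.
Since D is a knave, "D and B are both knights or both knaves" needs to be false, which holds.
E is a knight; "either E and D are not the same type, or E is the same type as C" is True, as required.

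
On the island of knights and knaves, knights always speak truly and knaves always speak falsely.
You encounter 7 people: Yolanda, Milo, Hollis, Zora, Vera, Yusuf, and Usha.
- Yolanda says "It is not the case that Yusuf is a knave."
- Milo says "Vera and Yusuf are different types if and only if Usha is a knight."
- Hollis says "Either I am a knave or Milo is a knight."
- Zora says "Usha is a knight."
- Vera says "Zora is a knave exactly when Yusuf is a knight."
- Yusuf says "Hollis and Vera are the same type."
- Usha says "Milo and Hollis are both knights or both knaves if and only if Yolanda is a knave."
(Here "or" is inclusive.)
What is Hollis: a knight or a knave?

Consistent assignments: {Yolanda=knight, Milo=knight, Hollis=knight, Zora=knave, Vera=knight, Yusuf=knight, Usha=knave}
In every consistent assignment, Hollis is a knight.

Hollis is a knight.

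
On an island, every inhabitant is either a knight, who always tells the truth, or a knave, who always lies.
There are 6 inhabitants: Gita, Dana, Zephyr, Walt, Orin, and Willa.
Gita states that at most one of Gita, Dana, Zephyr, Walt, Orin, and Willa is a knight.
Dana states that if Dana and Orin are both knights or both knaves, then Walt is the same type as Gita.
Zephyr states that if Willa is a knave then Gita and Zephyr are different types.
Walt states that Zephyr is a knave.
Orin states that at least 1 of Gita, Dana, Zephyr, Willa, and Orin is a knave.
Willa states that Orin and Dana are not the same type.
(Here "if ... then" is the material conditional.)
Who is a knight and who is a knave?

Knights: Dana, Zephyr, and Orin. Knaves: Gita, Walt, and Willa.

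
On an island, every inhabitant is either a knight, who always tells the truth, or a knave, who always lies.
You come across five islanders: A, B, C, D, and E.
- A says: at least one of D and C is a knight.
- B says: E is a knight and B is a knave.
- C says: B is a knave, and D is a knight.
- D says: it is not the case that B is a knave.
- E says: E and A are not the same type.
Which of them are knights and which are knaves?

A is a knave, B is a knave, C is a knave, D is a knave, and E is a knave.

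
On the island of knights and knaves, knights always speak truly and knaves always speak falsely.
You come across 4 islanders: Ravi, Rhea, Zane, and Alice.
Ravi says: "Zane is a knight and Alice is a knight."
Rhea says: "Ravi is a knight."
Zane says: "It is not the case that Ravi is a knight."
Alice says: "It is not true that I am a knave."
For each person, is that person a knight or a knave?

Knights: Zane. Knaves: Ravi, Rhea, and Alice.

Ravi (knave): "Zane is a knight and Alice is a knight" — false. ✓
As a knave, Rhea's statement "Ravi is a knight" should be false; it is.
Zane is a knight; "it is not the case that Ravi is a knight" is true, as required.
Alice is a knave, and the claim "it is not true that I am a knave" is indeed false.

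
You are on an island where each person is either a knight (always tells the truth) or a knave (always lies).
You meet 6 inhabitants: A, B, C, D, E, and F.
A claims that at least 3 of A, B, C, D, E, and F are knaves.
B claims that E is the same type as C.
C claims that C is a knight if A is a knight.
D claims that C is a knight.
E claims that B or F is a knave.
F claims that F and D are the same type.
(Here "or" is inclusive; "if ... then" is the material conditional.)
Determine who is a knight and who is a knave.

A is a knave, B is a knight, C is a knight, D is a knight, E is a knight, and F is a knave.

A (knave): "at least 3 of A, B, C, D, E, and F are knaves" — False. ✓
B is a knight, and the claim "E is the same type as C" is indeed true.
As a knight, C's statement "C is a knight if A is a knight" should be true; it is.
D is a knight, so "C is a knight" must be true — and it is.
As a knight, E's statement "B or F is a knave" should be true; it is.
F is a knave, so "F and D are the same type" must be False — and it is.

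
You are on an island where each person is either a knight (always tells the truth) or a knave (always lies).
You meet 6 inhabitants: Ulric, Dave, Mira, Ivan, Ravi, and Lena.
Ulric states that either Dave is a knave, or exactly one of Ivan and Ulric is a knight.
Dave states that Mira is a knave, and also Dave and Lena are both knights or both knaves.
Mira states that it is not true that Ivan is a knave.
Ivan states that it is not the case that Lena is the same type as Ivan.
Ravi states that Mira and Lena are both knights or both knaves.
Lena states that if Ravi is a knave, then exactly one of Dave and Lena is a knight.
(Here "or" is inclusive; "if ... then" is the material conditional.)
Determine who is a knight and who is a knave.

Ulric is a knight, Dave is a knave, Mira is a knight, Ivan is a knight, Ravi is a knave, and Lena is a knave.

Ulric (knight): "either Dave is a knave, or exactly one of Ivan and Ulric is a knight" — True. ✓
Since Dave is a knave, "Mira is a knave, and also Dave and Lena are both knights or both knaves" needs to be False, which holds.
Mira is a knight, so "it is not true that Ivan is a knave" must be True — and it is.
Ivan is a knight, and the claim "it is not the case that Lena is the same type as Ivan" is indeed True.
Ravi is a knave; "Mira and Lena are both knights or both knaves" is False, as required.
Since Lena is a knave, "if Ravi is a knave, then exactly one of Dave and Lena is a knight" needs to be False, which holds.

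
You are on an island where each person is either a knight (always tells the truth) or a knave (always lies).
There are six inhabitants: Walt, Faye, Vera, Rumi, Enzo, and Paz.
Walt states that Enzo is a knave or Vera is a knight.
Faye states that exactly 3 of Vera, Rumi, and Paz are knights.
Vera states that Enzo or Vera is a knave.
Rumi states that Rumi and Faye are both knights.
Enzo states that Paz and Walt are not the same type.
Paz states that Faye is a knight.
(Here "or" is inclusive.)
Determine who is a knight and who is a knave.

Walt is a knight, Faye is a knight, Vera is a knight, Rumi is a knight, Enzo is a knave, and Paz is a knight.

Since Walt is a knight, "Enzo is a knave or Vera is a knight" needs to be true, which holds.
Faye is a knight; "exactly 3 of Vera, Rumi, and Paz are knights" is true, as required.
Vera is a knight, and the claim "Enzo or Vera is a knave" is indeed true.
Rumi (knight): "Rumi and Faye are both knights" — true. ✓
Enzo (knave): "Paz and Walt are not the same type" — false. ✓
Paz is a knight, and the claim "Faye is a knight" is indeed true.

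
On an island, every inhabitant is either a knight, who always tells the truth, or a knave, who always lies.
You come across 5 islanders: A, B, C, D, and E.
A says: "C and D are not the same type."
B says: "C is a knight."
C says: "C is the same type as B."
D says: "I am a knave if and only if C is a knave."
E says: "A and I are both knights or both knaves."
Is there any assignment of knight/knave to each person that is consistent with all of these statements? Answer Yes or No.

Yes

One consistent assignment: A=knight, B=knight, C=knight, D=knave, E=knight.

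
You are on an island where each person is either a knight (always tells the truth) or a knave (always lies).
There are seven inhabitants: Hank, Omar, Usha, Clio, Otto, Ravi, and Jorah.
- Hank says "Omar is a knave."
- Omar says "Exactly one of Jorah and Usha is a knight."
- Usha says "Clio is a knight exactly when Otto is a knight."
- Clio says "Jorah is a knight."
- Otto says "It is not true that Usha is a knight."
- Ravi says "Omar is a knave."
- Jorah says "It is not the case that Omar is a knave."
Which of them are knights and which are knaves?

Hank is a knight, so "Omar is a knave" must be True — and it is.
Omar is a knave, and the claim "exactly one of Jorah and Usha is a knight" is indeed false.
Usha is a knave; "Clio is a knight exactly when Otto is a knight" is false, as required.
Clio is a knave; "Jorah is a knight" is false, as required.
As a knight, Otto's statement "it is not true that Usha is a knight" should be True; it is.
Ravi is a knight, so "Omar is a knave" must be True — and it is.
As a knave, Jorah's statement "it is not the case that Omar is a knave" should be false; it is.

Hank is a knight, Omar is a knave, Usha is a knave, Clio is a knave, Otto is a knight, Ravi is a knight, and Jorah is a knave.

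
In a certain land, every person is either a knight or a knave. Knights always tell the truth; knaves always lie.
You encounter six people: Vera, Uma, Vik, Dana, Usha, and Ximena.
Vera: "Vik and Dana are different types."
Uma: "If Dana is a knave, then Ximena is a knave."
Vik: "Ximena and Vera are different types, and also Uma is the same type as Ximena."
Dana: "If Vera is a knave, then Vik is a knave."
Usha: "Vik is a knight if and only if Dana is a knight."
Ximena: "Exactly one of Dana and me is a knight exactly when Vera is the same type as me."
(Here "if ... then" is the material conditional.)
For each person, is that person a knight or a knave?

Knights: Vera, Uma, and Dana. Knaves: Vik, Usha, and Ximena.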